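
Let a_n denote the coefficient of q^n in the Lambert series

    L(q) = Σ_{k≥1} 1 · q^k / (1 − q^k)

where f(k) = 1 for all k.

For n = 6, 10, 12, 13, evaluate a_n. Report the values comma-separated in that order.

4, 4, 6, 2

d|6:{1,2,3,6}  Σf=1+1+1+1=4
[q^10] f(10)=1,f(5)=1,f(2)=1,f(1)=1 ⇒ 4
d|12:{12,6,4,3,2,1}  Σf=1+1+1+1+1+1=6
n=13: 1·13 13·1  f→[1+1]=2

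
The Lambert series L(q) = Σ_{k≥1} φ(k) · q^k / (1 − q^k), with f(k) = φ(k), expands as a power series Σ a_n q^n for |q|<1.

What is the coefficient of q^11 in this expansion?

[q^11] φ(1)=1,φ(11)=10 ⇒ 11

a_11 = 11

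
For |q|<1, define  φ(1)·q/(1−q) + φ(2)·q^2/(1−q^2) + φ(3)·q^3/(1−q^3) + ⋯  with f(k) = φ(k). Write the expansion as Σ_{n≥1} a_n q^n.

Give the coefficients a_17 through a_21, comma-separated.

[q^17] φ(1)=1,φ(17)=16 ⇒ 17
[q^18] φ(1)=1,φ(2)=1,φ(3)=2,φ(6)=2,φ(9)=6,φ(18)=6 ⇒ 18
[q^19] φ(1)=1,φ(19)=18 ⇒ 19
[q^20] φ(20)=8,φ(10)=4,φ(5)=4,φ(4)=2,φ(2)=1,φ(1)=1 ⇒ 20
[q^21] φ(1)=1,φ(3)=2,φ(7)=6,φ(21)=12 ⇒ 21

17, 18, 19, 20, 21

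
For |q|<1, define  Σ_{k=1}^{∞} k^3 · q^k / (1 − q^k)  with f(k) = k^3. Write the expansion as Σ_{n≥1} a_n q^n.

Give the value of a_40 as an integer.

d|40:{40,20,10,8,5,4,2,1}  Σf=64000+8000+1000+512+125+64+8+1=73710

a_40 = 73710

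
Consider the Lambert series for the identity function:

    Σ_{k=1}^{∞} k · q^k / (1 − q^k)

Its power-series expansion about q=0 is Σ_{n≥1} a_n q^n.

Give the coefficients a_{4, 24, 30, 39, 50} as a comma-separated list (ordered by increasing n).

q^4  k|4↦f(k): 1:1 2:2 4:4  a_4=7
q^24  k|24↦f(k): 1:1 2:2 3:3 4:4 6:6 8:8 12:12 24:24  a_24=60
q^30  k|30↦f(k): 30:30 15:15 10:10 6:6 5:5 3:3 2:2 1:1  a_30=72
d|39:{1,3,13,39}  Σf=1+3+13+39=56
d|50:{1,2,5,10,25,50}  Σf=1+2+5+10+25+50=93

7, 60, 72, 56, 93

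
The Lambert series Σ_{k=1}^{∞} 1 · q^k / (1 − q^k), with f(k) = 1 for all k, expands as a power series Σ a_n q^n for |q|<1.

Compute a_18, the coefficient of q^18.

[q^18] f(18)=1,f(9)=1,f(6)=1,f(3)=1,f(2)=1,f(1)=1 ⇒ 6

a_18 = 6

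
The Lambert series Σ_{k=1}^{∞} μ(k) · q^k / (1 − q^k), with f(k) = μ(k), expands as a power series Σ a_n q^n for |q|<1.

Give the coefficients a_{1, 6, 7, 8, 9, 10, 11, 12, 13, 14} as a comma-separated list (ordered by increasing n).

1, 0, 0, 0, 0, 0, 0, 0, 0, 0

n=1: 1·1  μ→[1]=1
d|6:{6,3,2,1}  Σμ=1+(-1)+(-1)+1=0
q^7  k|7↦μ(k): 7:-1 1:1  a_7=0
n=8: 8·1 4·2 2·4 1·8  μ→[0+0+(-1)+1]=0
[q^9] μ(1)=1,μ(3)=-1,μ(9)=0 ⇒ 0
[q^10] μ(10)=1,μ(5)=-1,μ(2)=-1,μ(1)=1 ⇒ 0
q^11  k|11↦μ(k): 11:-1 1:1  a_11=0
q^12  k|12↦μ(k): 12:0 6:1 4:0 3:-1 2:-1 1:1  a_12=0
d|13:{13,1}  Σμ=(-1)+1=0
d|14:{1,2,7,14}  Σμ=1+(-1)+(-1)+1=0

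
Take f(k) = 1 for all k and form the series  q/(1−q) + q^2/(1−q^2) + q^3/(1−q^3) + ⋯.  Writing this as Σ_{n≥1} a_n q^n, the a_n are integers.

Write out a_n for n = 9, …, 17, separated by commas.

3, 4, 2, 6, 2, 4, 4, 5, 2

n=9: 1·9 3·3 9·1  f→[1+1+1]=3
d|10:{10,5,2,1}  Σf=1+1+1+1=4
d|11:{11,1}  Σf=1+1=2
[q^12] f(12)=1,f(6)=1,f(4)=1,f(3)=1,f(2)=1,f(1)=1 ⇒ 6
[q^13] f(13)=1,f(1)=1 ⇒ 2
d|14:{1,2,7,14}  Σf=1+1+1+1=4
q^15  k|15↦f(k): 15:1 5:1 3:1 1:1  a_15=4
[q^16] f(16)=1,f(8)=1,f(4)=1,f(2)=1,f(1)=1 ⇒ 5
n=17: 1·17 17·1  f→[1+1]=2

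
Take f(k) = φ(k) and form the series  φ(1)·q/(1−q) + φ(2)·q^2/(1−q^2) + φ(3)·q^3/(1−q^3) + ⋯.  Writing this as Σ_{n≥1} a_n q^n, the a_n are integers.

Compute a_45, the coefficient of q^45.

[q^45] φ(1)=1,φ(3)=2,φ(5)=4,φ(9)=6,φ(15)=8,φ(45)=24 ⇒ 45

a_45 = 45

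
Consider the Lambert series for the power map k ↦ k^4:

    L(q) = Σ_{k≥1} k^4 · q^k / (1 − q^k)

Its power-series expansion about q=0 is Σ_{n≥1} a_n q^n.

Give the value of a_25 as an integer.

q^25  k|25↦f(k): 25:390625 5:625 1:1  a_25=391251

a_25 = 391251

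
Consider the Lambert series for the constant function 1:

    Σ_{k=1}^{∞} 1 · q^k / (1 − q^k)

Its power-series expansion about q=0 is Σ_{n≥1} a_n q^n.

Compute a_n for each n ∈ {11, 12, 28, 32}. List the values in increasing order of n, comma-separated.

[q^11] f(11)=1,f(1)=1 ⇒ 2
d|12:{1,2,3,4,6,12}  Σf=1+1+1+1+1+1=6
q^28  k|28↦f(k): 1:1 2:1 4:1 7:1 14:1 28:1  a_28=6
[q^32] f(32)=1,f(16)=1,f(8)=1,f(4)=1,f(2)=1,f(1)=1 ⇒ 6

2, 6, 6, 6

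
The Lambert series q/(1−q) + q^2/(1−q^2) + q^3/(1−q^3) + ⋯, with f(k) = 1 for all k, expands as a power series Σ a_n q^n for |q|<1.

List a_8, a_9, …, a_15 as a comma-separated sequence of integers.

d|8:{8,4,2,1}  Σf=1+1+1+1=4
q^9  k|9↦f(k): 1:1 3:1 9:1  a_9=3
n=10: 1·10 2·5 5·2 10·1  f→[1+1+1+1]=4
[q^11] f(1)=1,f(11)=1 ⇒ 2
[q^12] f(12)=1,f(6)=1,f(4)=1,f(3)=1,f(2)=1,f(1)=1 ⇒ 6
[q^13] f(13)=1,f(1)=1 ⇒ 2
[q^14] f(1)=1,f(2)=1,f(7)=1,f(14)=1 ⇒ 4
d|15:{15,5,3,1}  Σf=1+1+1+1=4

4, 3, 4, 2, 6, 2, 4, 4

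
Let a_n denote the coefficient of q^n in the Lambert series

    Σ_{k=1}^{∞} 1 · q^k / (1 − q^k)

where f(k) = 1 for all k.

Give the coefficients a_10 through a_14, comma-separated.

d|10:{1,2,5,10}  Σf=1+1+1+1=4
d|11:{11,1}  Σf=1+1=2
q^12  k|12↦f(k): 1:1 2:1 3:1 4:1 6:1 12:1  a_12=6
q^13  k|13↦f(k): 1:1 13:1  a_13=2
d|14:{1,2,7,14}  Σf=1+1+1+1=4

4, 2, 6, 2, 4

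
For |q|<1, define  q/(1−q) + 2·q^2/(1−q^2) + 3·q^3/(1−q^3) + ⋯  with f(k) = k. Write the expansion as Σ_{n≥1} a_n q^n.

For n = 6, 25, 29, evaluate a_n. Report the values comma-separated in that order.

12, 31, 30

d|6:{1,2,3,6}  Σf=1+2+3+6=12
q^25  k|25↦f(k): 25:25 5:5 1:1  a_25=31
n=29: 1·29 29·1  f→[1+29]=30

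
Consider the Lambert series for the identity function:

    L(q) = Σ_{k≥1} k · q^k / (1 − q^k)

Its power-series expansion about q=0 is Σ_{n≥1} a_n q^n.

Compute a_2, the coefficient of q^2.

n=2: 2·1 1·2  f→[2+1]=3

a_2 = 3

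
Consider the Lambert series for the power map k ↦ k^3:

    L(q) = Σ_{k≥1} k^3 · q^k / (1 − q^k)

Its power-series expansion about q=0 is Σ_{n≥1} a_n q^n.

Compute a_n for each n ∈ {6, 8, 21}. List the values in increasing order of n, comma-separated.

252, 585, 9632

q^6  k|6↦f(k): 1:1 2:8 3:27 6:216  a_6=252
[q^8] f(8)=512,f(4)=64,f(2)=8,f(1)=1 ⇒ 585
d|21:{21,7,3,1}  Σf=9261+343+27+1=9632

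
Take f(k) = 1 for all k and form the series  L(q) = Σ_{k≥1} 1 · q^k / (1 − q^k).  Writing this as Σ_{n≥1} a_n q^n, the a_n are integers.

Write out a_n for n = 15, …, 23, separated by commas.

n=15: 15·1 5·3 3·5 1·15  f→[1+1+1+1]=4
[q^16] f(1)=1,f(2)=1,f(4)=1,f(8)=1,f(16)=1 ⇒ 5
q^17  k|17↦f(k): 17:1 1:1  a_17=2
q^18  k|18↦f(k): 18:1 9:1 6:1 3:1 2:1 1:1  a_18=6
q^19  k|19↦f(k): 19:1 1:1  a_19=2
n=20: 20·1 10·2 5·4 4·5 2·10 1·20  f→[1+1+1+1+1+1]=6
[q^21] f(1)=1,f(3)=1,f(7)=1,f(21)=1 ⇒ 4
q^22  k|22↦f(k): 1:1 2:1 11:1 22:1  a_22=4
[q^23] f(1)=1,f(23)=1 ⇒ 2

4, 5, 2, 6, 2, 6, 4, 4, 2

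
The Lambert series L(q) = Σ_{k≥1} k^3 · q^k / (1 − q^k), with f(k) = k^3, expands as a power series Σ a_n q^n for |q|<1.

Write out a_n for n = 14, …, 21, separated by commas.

3096, 3528, 4681, 4914, 6813, 6860, 9198, 9632

q^14  k|14↦f(k): 14:2744 7:343 2:8 1:1  a_14=3096
n=15: 1·15 3·5 5·3 15·1  f→[1+27+125+3375]=3528
[q^16] f(16)=4096,f(8)=512,f(4)=64,f(2)=8,f(1)=1 ⇒ 4681
q^17  k|17↦f(k): 1:1 17:4913  a_17=4914
d|18:{1,2,3,6,9,18}  Σf=1+8+27+216+729+5832=6813
[q^19] f(1)=1,f(19)=6859 ⇒ 6860
q^20  k|20↦f(k): 20:8000 10:1000 5:125 4:64 2:8 1:1  a_20=9198
d|21:{21,7,3,1}  Σf=9261+343+27+1=9632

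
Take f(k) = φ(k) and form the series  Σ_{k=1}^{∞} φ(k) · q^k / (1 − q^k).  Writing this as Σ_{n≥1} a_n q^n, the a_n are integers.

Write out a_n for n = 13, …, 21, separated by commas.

[q^13] φ(13)=12,φ(1)=1 ⇒ 13
[q^14] φ(1)=1,φ(2)=1,φ(7)=6,φ(14)=6 ⇒ 14
[q^15] φ(15)=8,φ(5)=4,φ(3)=2,φ(1)=1 ⇒ 15
d|16:{16,8,4,2,1}  Σφ=8+4+2+1+1=16
n=17: 1·17 17·1  φ→[1+16]=17
q^18  k|18↦φ(k): 18:6 9:6 6:2 3:2 2:1 1:1  a_18=18
d|19:{19,1}  Σφ=18+1=19
n=20: 20·1 10·2 5·4 4·5 2·10 1·20  φ→[8+4+4+2+1+1]=20
[q^21] φ(1)=1,φ(3)=2,φ(7)=6,φ(21)=12 ⇒ 21

13, 14, 15, 16, 17, 18, 19, 20, 21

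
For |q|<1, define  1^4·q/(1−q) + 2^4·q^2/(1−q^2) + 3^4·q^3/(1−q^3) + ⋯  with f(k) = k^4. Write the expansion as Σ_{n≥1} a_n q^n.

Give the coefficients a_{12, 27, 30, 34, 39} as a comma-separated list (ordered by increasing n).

n=12: 1·12 2·6 3·4 4·3 6·2 12·1  f→[1+16+81+256+1296+20736]=22386
[q^27] f(1)=1,f(3)=81,f(9)=6561,f(27)=531441 ⇒ 538084
[q^30] f(1)=1,f(2)=16,f(3)=81,f(5)=625,f(6)=1296,f(10)=10000,f(15)=50625,f(30)=810000 ⇒ 872644
d|34:{34,17,2,1}  Σf=1336336+83521+16+1=1419874
q^39  k|39↦f(k): 1:1 3:81 13:28561 39:2313441  a_39=2342084

22386, 538084, 872644, 1419874, 2342084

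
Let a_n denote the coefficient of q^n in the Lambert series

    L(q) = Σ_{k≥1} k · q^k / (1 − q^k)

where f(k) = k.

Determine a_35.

[q^35] f(35)=35,f(7)=7,f(5)=5,f(1)=1 ⇒ 48

a_35 = 48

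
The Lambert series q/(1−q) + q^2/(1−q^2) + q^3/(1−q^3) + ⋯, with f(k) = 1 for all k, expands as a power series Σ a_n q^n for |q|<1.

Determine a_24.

a_24 = 8

q^24  k|24↦f(k): 1:1 2:1 3:1 4:1 6:1 8:1 12:1 24:1  a_24=8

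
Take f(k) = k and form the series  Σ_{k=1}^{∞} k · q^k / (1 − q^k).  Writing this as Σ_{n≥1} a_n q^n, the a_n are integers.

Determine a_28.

a_28 = 56

q^28  k|28↦f(k): 1:1 2:2 4:4 7:7 14:14 28:28  a_28=56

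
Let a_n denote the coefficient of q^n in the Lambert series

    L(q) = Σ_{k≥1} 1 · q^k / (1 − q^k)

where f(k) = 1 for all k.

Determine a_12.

n=12: 12·1 6·2 4·3 3·4 2·6 1·12  f→[1+1+1+1+1+1]=6

a_12 = 6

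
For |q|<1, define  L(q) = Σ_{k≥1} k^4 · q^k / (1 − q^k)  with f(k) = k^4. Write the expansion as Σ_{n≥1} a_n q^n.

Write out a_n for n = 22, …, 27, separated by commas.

248914, 279842, 358258, 391251, 485554, 538084

d|22:{1,2,11,22}  Σf=1+16+14641+234256=248914
n=23: 23·1 1·23  f→[279841+1]=279842
n=24: 1·24 2·12 3·8 4·6 6·4 8·3 12·2 24·1  f→[1+16+81+256+1296+4096+20736+331776]=358258
d|25:{25,5,1}  Σf=390625+625+1=391251
q^26  k|26↦f(k): 26:456976 13:28561 2:16 1:1  a_26=485554
q^27  k|27↦f(k): 27:531441 9:6561 3:81 1:1  a_27=538084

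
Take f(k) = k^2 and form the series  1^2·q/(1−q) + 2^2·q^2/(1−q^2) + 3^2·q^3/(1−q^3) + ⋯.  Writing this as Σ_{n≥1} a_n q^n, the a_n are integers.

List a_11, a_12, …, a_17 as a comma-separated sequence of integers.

122, 210, 170, 250, 260, 341, 290

d|11:{11,1}  Σf=121+1=122
q^12  k|12↦f(k): 12:144 6:36 4:16 3:9 2:4 1:1  a_12=210
q^13  k|13↦f(k): 1:1 13:169  a_13=170
n=14: 1·14 2·7 7·2 14·1  f→[1+4+49+196]=250
[q^15] f(1)=1,f(3)=9,f(5)=25,f(15)=225 ⇒ 260
n=16: 16·1 8·2 4·4 2·8 1·16  f→[256+64+16+4+1]=341
d|17:{17,1}  Σf=289+1=290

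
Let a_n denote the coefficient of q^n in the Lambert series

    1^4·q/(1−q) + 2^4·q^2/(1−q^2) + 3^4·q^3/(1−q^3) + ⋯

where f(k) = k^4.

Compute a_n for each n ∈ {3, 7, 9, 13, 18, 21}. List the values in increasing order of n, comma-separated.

82, 2402, 6643, 28562, 112931, 196964

[q^3] f(1)=1,f(3)=81 ⇒ 82
n=7: 7·1 1·7  f→[2401+1]=2402
[q^9] f(9)=6561,f(3)=81,f(1)=1 ⇒ 6643
[q^13] f(1)=1,f(13)=28561 ⇒ 28562
[q^18] f(18)=104976,f(9)=6561,f(6)=1296,f(3)=81,f(2)=16,f(1)=1 ⇒ 112931
n=21: 1·21 3·7 7·3 21·1  f→[1+81+2401+194481]=196964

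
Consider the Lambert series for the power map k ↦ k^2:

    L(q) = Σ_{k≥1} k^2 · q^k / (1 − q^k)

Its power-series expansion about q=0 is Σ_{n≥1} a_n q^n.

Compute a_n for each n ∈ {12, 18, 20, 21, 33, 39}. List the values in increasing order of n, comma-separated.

210, 455, 546, 500, 1220, 1700

[q^12] f(12)=144,f(6)=36,f(4)=16,f(3)=9,f(2)=4,f(1)=1 ⇒ 210
[q^18] f(18)=324,f(9)=81,f(6)=36,f(3)=9,f(2)=4,f(1)=1 ⇒ 455
n=20: 1·20 2·10 4·5 5·4 10·2 20·1  f→[1+4+16+25+100+400]=546
q^21  k|21↦f(k): 1:1 3:9 7:49 21:441  a_21=500
q^33  k|33↦f(k): 1:1 3:9 11:121 33:1089  a_33=1220
n=39: 1·39 3·13 13·3 39·1  f→[1+9+169+1521]=1700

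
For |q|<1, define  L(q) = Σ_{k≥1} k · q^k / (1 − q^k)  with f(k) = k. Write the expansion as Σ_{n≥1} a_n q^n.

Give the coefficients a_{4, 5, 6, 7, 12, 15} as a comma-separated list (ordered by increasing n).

7, 6, 12, 8, 28, 24

n=4: 4·1 2·2 1·4  f→[4+2+1]=7
q^5  k|5↦f(k): 1:1 5:5  a_5=6
q^6  k|6↦f(k): 6:6 3:3 2:2 1:1  a_6=12
q^7  k|7↦f(k): 1:1 7:7  a_7=8
n=12: 1·12 2·6 3·4 4·3 6·2 12·1  f→[1+2+3+4+6+12]=28
n=15: 15·1 5·3 3·5 1·15  f→[15+5+3+1]=24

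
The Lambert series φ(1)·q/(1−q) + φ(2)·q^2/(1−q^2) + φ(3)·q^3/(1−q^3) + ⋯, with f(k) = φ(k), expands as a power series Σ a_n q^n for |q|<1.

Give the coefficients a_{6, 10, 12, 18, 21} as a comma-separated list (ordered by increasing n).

n=6: 6·1 3·2 2·3 1·6  φ→[2+2+1+1]=6
[q^10] φ(1)=1,φ(2)=1,φ(5)=4,φ(10)=4 ⇒ 10
d|12:{1,2,3,4,6,12}  Σφ=1+1+2+2+2+4=12
q^18  k|18↦φ(k): 1:1 2:1 3:2 6:2 9:6 18:6  a_18=18
[q^21] φ(1)=1,φ(3)=2,φ(7)=6,φ(21)=12 ⇒ 21

6, 10, 12, 18, 21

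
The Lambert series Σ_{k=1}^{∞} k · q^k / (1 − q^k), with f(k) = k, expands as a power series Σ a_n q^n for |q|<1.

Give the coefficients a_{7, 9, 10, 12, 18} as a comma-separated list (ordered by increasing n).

q^7  k|7↦f(k): 1:1 7:7  a_7=8
n=9: 1·9 3·3 9·1  f→[1+3+9]=13
d|10:{10,5,2,1}  Σf=10+5+2+1=18
d|12:{12,6,4,3,2,1}  Σf=12+6+4+3+2+1=28
d|18:{18,9,6,3,2,1}  Σf=18+9+6+3+2+1=39

8, 13, 18, 28, 39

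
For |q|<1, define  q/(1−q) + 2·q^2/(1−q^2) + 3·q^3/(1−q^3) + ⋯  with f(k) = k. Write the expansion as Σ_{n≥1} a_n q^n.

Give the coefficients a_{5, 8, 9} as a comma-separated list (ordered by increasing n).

q^5  k|5↦f(k): 5:5 1:1  a_5=6
[q^8] f(1)=1,f(2)=2,f(4)=4,f(8)=8 ⇒ 15
n=9: 9·1 3·3 1·9  f→[9+3+1]=13

6, 15, 13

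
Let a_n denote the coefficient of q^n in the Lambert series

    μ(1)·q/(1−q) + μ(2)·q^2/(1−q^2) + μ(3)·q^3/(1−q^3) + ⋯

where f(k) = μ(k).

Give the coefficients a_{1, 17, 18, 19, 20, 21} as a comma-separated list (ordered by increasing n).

1, 0, 0, 0, 0, 0

[q^1] μ(1)=1 ⇒ 1
d|17:{17,1}  Σμ=(-1)+1=0
d|18:{1,2,3,6,9,18}  Σμ=1+(-1)+(-1)+1+0+0=0
n=19: 1·19 19·1  μ→[1+(-1)]=0
q^20  k|20↦μ(k): 1:1 2:-1 4:0 5:-1 10:1 20:0  a_20=0
q^21  k|21↦μ(k): 21:1 7:-1 3:-1 1:1  a_21=0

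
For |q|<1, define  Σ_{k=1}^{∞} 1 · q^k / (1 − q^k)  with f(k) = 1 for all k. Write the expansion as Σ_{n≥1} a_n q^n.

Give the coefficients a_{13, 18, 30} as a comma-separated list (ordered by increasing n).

d|13:{1,13}  Σf=1+1=2
d|18:{1,2,3,6,9,18}  Σf=1+1+1+1+1+1=6
d|30:{30,15,10,6,5,3,2,1}  Σf=1+1+1+1+1+1+1+1=8

2, 6, 8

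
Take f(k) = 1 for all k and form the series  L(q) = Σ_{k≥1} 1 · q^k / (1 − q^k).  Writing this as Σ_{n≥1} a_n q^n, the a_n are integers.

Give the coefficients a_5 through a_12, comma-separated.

2, 4, 2, 4, 3, 4, 2, 6

d|5:{1,5}  Σf=1+1=2
[q^6] f(6)=1,f(3)=1,f(2)=1,f(1)=1 ⇒ 4
[q^7] f(7)=1,f(1)=1 ⇒ 2
d|8:{1,2,4,8}  Σf=1+1+1+1=4
q^9  k|9↦f(k): 9:1 3:1 1:1  a_9=3
n=10: 1·10 2·5 5·2 10·1  f→[1+1+1+1]=4
[q^11] f(11)=1,f(1)=1 ⇒ 2
n=12: 1·12 2·6 3·4 4·3 6·2 12·1  f→[1+1+1+1+1+1]=6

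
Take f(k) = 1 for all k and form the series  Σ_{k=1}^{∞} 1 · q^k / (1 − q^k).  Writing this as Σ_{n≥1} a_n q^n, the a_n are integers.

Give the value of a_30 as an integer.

d|30:{1,2,3,5,6,10,15,30}  Σf=1+1+1+1+1+1+1+1=8

a_30 = 8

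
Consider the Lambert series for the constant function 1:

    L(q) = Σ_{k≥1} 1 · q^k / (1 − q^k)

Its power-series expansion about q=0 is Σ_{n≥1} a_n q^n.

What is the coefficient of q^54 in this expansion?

[q^54] f(54)=1,f(27)=1,f(18)=1,f(9)=1,f(6)=1,f(3)=1,f(2)=1,f(1)=1 ⇒ 8

a_54 = 8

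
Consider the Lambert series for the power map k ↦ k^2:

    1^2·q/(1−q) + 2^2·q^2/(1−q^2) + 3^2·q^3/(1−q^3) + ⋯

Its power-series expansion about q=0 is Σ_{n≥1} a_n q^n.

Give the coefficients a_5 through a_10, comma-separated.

[q^5] f(5)=25,f(1)=1 ⇒ 26
q^6  k|6↦f(k): 6:36 3:9 2:4 1:1  a_6=50
q^7  k|7↦f(k): 1:1 7:49  a_7=50
n=8: 8·1 4·2 2·4 1·8  f→[64+16+4+1]=85
q^9  k|9↦f(k): 9:81 3:9 1:1  a_9=91
[q^10] f(1)=1,f(2)=4,f(5)=25,f(10)=100 ⇒ 130

26, 50, 50, 85, 91, 130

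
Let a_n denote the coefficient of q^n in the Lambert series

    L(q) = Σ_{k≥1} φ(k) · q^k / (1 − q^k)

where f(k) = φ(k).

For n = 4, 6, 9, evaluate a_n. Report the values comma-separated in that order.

q^4  k|4↦φ(k): 4:2 2:1 1:1  a_4=4
q^6  k|6↦φ(k): 6:2 3:2 2:1 1:1  a_6=6
d|9:{9,3,1}  Σφ=6+2+1=9

4, 6, 9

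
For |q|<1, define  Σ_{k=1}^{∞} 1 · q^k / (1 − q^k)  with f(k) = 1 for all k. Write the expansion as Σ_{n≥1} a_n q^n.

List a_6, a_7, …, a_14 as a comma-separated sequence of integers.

q^6  k|6↦f(k): 1:1 2:1 3:1 6:1  a_6=4
n=7: 1·7 7·1  f→[1+1]=2
d|8:{8,4,2,1}  Σf=1+1+1+1=4
d|9:{1,3,9}  Σf=1+1+1=3
d|10:{10,5,2,1}  Σf=1+1+1+1=4
q^11  k|11↦f(k): 1:1 11:1  a_11=2
d|12:{1,2,3,4,6,12}  Σf=1+1+1+1+1+1=6
d|13:{13,1}  Σf=1+1=2
n=14: 1·14 2·7 7·2 14·1  f→[1+1+1+1]=4

4, 2, 4, 3, 4, 2, 6, 2, 4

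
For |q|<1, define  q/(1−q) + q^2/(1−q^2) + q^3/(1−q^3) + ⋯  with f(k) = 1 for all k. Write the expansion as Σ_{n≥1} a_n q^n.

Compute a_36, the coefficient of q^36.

a_36 = 9

n=36: 36·1 18·2 12·3 9·4 6·6 4·9 3·12 2·18 1·36  f→[1+1+1+1+1+1+1+1+1]=9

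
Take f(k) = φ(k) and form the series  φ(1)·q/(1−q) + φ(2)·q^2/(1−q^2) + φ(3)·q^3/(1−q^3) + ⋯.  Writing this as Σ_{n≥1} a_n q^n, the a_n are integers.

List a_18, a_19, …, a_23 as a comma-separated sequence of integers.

n=18: 1·18 2·9 3·6 6·3 9·2 18·1  φ→[1+1+2+2+6+6]=18
n=19: 1·19 19·1  φ→[1+18]=19
d|20:{20,10,5,4,2,1}  Σφ=8+4+4+2+1+1=20
n=21: 21·1 7·3 3·7 1·21  φ→[12+6+2+1]=21
[q^22] φ(22)=10,φ(11)=10,φ(2)=1,φ(1)=1 ⇒ 22
n=23: 1·23 23·1  φ→[1+22]=23

18, 19, 20, 21, 22, 23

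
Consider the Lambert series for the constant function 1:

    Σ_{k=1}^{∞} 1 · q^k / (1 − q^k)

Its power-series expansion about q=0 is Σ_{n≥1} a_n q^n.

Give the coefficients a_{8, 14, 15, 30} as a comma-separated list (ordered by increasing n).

4, 4, 4, 8

n=8: 1·8 2·4 4·2 8·1  f→[1+1+1+1]=4
[q^14] f(1)=1,f(2)=1,f(7)=1,f(14)=1 ⇒ 4
q^15  k|15↦f(k): 1:1 3:1 5:1 15:1  a_15=4
q^30  k|30↦f(k): 30:1 15:1 10:1 6:1 5:1 3:1 2:1 1:1  a_30=8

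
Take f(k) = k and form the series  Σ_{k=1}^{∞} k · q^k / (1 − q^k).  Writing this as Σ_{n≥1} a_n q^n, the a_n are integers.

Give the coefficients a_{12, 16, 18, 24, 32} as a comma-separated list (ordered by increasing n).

28, 31, 39, 60, 63

q^12  k|12↦f(k): 12:12 6:6 4:4 3:3 2:2 1:1  a_12=28
n=16: 16·1 8·2 4·4 2·8 1·16  f→[16+8+4+2+1]=31
[q^18] f(1)=1,f(2)=2,f(3)=3,f(6)=6,f(9)=9,f(18)=18 ⇒ 39
q^24  k|24↦f(k): 1:1 2:2 3:3 4:4 6:6 8:8 12:12 24:24  a_24=60
n=32: 32·1 16·2 8·4 4·8 2·16 1·32  f→[32+16+8+4+2+1]=63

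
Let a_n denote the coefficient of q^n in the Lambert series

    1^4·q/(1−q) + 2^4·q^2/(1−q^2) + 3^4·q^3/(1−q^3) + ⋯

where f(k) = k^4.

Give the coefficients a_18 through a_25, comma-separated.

n=18: 18·1 9·2 6·3 3·6 2·9 1·18  f→[104976+6561+1296+81+16+1]=112931
[q^19] f(1)=1,f(19)=130321 ⇒ 130322
d|20:{1,2,4,5,10,20}  Σf=1+16+256+625+10000+160000=170898
n=21: 1·21 3·7 7·3 21·1  f→[1+81+2401+194481]=196964
n=22: 22·1 11·2 2·11 1·22  f→[234256+14641+16+1]=248914
[q^23] f(23)=279841,f(1)=1 ⇒ 279842
d|24:{1,2,3,4,6,8,12,24}  Σf=1+16+81+256+1296+4096+20736+331776=358258
q^25  k|25↦f(k): 1:1 5:625 25:390625  a_25=391251

112931, 130322, 170898, 196964, 248914, 279842, 358258, 391251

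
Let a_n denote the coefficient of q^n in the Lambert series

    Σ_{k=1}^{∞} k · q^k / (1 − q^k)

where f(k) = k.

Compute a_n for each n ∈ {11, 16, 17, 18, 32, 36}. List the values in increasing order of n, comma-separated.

[q^11] f(1)=1,f(11)=11 ⇒ 12
q^16  k|16↦f(k): 1:1 2:2 4:4 8:8 16:16  a_16=31
[q^17] f(17)=17,f(1)=1 ⇒ 18
n=18: 1·18 2·9 3·6 6·3 9·2 18·1  f→[1+2+3+6+9+18]=39
n=32: 32·1 16·2 8·4 4·8 2·16 1·32  f→[32+16+8+4+2+1]=63
n=36: 1·36 2·18 3·12 4·9 6·6 9·4 12·3 18·2 36·1  f→[1+2+3+4+6+9+12+18+36]=91

12, 31, 18, 39, 63, 91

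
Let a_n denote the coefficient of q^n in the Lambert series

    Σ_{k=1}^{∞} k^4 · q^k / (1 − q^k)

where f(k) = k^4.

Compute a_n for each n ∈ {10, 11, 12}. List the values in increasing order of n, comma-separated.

10642, 14642, 22386

[q^10] f(1)=1,f(2)=16,f(5)=625,f(10)=10000 ⇒ 10642
[q^11] f(11)=14641,f(1)=1 ⇒ 14642
d|12:{1,2,3,4,6,12}  Σf=1+16+81+256+1296+20736=22386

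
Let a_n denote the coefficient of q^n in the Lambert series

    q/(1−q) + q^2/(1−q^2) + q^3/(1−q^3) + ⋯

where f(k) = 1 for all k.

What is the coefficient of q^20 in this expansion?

a_20 = 6

d|20:{20,10,5,4,2,1}  Σf=1+1+1+1+1+1=6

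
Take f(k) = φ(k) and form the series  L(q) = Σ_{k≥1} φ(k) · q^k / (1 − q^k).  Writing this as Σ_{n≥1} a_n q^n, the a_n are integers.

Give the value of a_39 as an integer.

d|39:{1,3,13,39}  Σφ=1+2+12+24=39

a_39 = 39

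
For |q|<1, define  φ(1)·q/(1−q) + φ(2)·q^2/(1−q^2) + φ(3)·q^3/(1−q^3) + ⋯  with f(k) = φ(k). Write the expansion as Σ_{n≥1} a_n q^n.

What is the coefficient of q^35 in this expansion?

d|35:{35,7,5,1}  Σφ=24+6+4+1=35

a_35 = 35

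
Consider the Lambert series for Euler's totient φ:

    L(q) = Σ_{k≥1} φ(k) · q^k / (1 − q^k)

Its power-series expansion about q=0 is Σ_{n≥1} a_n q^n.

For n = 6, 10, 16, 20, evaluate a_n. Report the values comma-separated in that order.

q^6  k|6↦φ(k): 6:2 3:2 2:1 1:1  a_6=6
d|10:{1,2,5,10}  Σφ=1+1+4+4=10
q^16  k|16↦φ(k): 16:8 8:4 4:2 2:1 1:1  a_16=16
q^20  k|20↦φ(k): 1:1 2:1 4:2 5:4 10:4 20:8  a_20=20

6, 10, 16, 20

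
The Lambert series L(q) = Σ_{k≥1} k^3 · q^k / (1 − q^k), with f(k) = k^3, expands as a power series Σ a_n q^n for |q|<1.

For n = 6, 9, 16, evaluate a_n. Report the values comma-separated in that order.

[q^6] f(6)=216,f(3)=27,f(2)=8,f(1)=1 ⇒ 252
[q^9] f(9)=729,f(3)=27,f(1)=1 ⇒ 757
q^16  k|16↦f(k): 1:1 2:8 4:64 8:512 16:4096  a_16=4681

252, 757, 4681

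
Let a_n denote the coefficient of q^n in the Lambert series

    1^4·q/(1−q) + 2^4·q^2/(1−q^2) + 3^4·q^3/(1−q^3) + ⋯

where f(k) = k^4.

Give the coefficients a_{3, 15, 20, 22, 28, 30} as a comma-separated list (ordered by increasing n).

n=3: 1·3 3·1  f→[1+81]=82
n=15: 15·1 5·3 3·5 1·15  f→[50625+625+81+1]=51332
q^20  k|20↦f(k): 20:160000 10:10000 5:625 4:256 2:16 1:1  a_20=170898
q^22  k|22↦f(k): 1:1 2:16 11:14641 22:234256  a_22=248914
[q^28] f(28)=614656,f(14)=38416,f(7)=2401,f(4)=256,f(2)=16,f(1)=1 ⇒ 655746
q^30  k|30↦f(k): 1:1 2:16 3:81 5:625 6:1296 10:10000 15:50625 30:810000  a_30=872644

82, 51332, 170898, 248914, 655746, 872644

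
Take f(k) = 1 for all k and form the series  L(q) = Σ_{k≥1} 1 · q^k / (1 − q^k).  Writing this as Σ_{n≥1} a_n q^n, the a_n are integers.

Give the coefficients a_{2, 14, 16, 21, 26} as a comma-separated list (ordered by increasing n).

q^2  k|2↦f(k): 1:1 2:1  a_2=2
[q^14] f(14)=1,f(7)=1,f(2)=1,f(1)=1 ⇒ 4
n=16: 1·16 2·8 4·4 8·2 16·1  f→[1+1+1+1+1]=5
n=21: 1·21 3·7 7·3 21·1  f→[1+1+1+1]=4
d|26:{1,2,13,26}  Σf=1+1+1+1=4

2, 4, 5, 4, 4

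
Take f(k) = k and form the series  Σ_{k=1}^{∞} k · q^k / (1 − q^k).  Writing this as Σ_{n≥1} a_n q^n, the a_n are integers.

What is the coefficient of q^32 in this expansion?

d|32:{1,2,4,8,16,32}  Σf=1+2+4+8+16+32=63

a_32 = 63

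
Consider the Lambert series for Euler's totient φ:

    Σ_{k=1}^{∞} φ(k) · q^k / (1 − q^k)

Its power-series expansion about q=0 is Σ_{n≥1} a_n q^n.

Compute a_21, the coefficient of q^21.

n=21: 21·1 7·3 3·7 1·21  φ→[12+6+2+1]=21

a_21 = 21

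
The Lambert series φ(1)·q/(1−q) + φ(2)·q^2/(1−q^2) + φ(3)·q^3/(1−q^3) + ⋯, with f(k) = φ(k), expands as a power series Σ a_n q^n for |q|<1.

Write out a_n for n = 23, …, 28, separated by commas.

[q^23] φ(23)=22,φ(1)=1 ⇒ 23
n=24: 24·1 12·2 8·3 6·4 4·6 3·8 2·12 1·24  φ→[8+4+4+2+2+2+1+1]=24
[q^25] φ(1)=1,φ(5)=4,φ(25)=20 ⇒ 25
[q^26] φ(1)=1,φ(2)=1,φ(13)=12,φ(26)=12 ⇒ 26
[q^27] φ(27)=18,φ(9)=6,φ(3)=2,φ(1)=1 ⇒ 27
q^28  k|28↦φ(k): 28:12 14:6 7:6 4:2 2:1 1:1  a_28=28

23, 24, 25, 26, 27, 28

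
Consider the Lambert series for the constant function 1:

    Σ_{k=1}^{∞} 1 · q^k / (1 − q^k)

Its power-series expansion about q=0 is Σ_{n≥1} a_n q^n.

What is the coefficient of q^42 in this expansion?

a_42 = 8

q^42  k|42↦f(k): 42:1 21:1 14:1 7:1 6:1 3:1 2:1 1:1  a_42=8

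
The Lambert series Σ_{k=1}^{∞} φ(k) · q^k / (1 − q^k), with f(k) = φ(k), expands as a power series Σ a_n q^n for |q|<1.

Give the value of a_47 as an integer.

d|47:{47,1}  Σφ=46+1=47

a_47 = 47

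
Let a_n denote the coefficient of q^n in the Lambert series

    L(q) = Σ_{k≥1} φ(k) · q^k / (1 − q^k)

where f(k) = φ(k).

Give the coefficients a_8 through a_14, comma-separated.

[q^8] φ(1)=1,φ(2)=1,φ(4)=2,φ(8)=4 ⇒ 8
n=9: 1·9 3·3 9·1  φ→[1+2+6]=9
[q^10] φ(10)=4,φ(5)=4,φ(2)=1,φ(1)=1 ⇒ 10
q^11  k|11↦φ(k): 11:10 1:1  a_11=11
[q^12] φ(12)=4,φ(6)=2,φ(4)=2,φ(3)=2,φ(2)=1,φ(1)=1 ⇒ 12
n=13: 13·1 1·13  φ→[12+1]=13
d|14:{14,7,2,1}  Σφ=6+6+1+1=14

8, 9, 10, 11, 12, 13, 14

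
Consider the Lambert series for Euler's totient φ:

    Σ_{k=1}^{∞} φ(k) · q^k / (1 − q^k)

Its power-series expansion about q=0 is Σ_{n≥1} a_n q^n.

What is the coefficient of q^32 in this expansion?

d|32:{32,16,8,4,2,1}  Σφ=16+8+4+2+1+1=32

a_32 = 32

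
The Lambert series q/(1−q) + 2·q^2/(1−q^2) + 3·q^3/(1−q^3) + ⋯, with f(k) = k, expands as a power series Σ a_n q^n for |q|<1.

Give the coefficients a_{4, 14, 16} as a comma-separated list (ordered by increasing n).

n=4: 4·1 2·2 1·4  f→[4+2+1]=7
n=14: 1·14 2·7 7·2 14·1  f→[1+2+7+14]=24
q^16  k|16↦f(k): 1:1 2:2 4:4 8:8 16:16  a_16=31

7, 24, 31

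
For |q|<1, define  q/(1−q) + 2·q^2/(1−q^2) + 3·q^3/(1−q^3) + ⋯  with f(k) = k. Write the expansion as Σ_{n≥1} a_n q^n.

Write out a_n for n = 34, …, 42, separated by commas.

n=34: 34·1 17·2 2·17 1·34  f→[34+17+2+1]=54
n=35: 1·35 5·7 7·5 35·1  f→[1+5+7+35]=48
n=36: 1·36 2·18 3·12 4·9 6·6 9·4 12·3 18·2 36·1  f→[1+2+3+4+6+9+12+18+36]=91
n=37: 37·1 1·37  f→[37+1]=38
[q^38] f(38)=38,f(19)=19,f(2)=2,f(1)=1 ⇒ 60
n=39: 39·1 13·3 3·13 1·39  f→[39+13+3+1]=56
n=40: 1·40 2·20 4·10 5·8 8·5 10·4 20·2 40·1  f→[1+2+4+5+8+10+20+40]=90
n=41: 1·41 41·1  f→[1+41]=42
d|42:{1,2,3,6,7,14,21,42}  Σf=1+2+3+6+7+14+21+42=96

54, 48, 91, 38, 60, 56, 90, 42, 96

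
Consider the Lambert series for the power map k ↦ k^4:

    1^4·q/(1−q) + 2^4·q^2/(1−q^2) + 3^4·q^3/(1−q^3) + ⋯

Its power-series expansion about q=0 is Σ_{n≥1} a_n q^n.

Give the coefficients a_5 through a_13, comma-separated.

626, 1394, 2402, 4369, 6643, 10642, 14642, 22386, 28562

[q^5] f(1)=1,f(5)=625 ⇒ 626
n=6: 1·6 2·3 3·2 6·1  f→[1+16+81+1296]=1394
[q^7] f(1)=1,f(7)=2401 ⇒ 2402
n=8: 1·8 2·4 4·2 8·1  f→[1+16+256+4096]=4369
q^9  k|9↦f(k): 9:6561 3:81 1:1  a_9=6643
d|10:{10,5,2,1}  Σf=10000+625+16+1=10642
q^11  k|11↦f(k): 1:1 11:14641  a_11=14642
n=12: 1·12 2·6 3·4 4·3 6·2 12·1  f→[1+16+81+256+1296+20736]=22386
[q^13] f(1)=1,f(13)=28561 ⇒ 28562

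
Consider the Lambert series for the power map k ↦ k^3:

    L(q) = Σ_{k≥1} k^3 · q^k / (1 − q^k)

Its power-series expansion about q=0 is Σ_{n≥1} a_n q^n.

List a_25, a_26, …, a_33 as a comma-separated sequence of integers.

[q^25] f(25)=15625,f(5)=125,f(1)=1 ⇒ 15751
q^26  k|26↦f(k): 1:1 2:8 13:2197 26:17576  a_26=19782
n=27: 27·1 9·3 3·9 1·27  f→[19683+729+27+1]=20440
n=28: 1·28 2·14 4·7 7·4 14·2 28·1  f→[1+8+64+343+2744+21952]=25112
[q^29] f(1)=1,f(29)=24389 ⇒ 24390
q^30  k|30↦f(k): 1:1 2:8 3:27 5:125 6:216 10:1000 15:3375 30:27000  a_30=31752
n=31: 1·31 31·1  f→[1+29791]=29792
n=32: 32·1 16·2 8·4 4·8 2·16 1·32  f→[32768+4096+512+64+8+1]=37449
n=33: 1·33 3·11 11·3 33·1  f→[1+27+1331+35937]=37296

15751, 19782, 20440, 25112, 24390, 31752, 29792, 37449, 37296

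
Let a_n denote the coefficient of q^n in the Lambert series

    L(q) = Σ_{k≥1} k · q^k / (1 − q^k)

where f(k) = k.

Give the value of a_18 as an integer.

a_18 = 39

[q^18] f(18)=18,f(9)=9,f(6)=6,f(3)=3,f(2)=2,f(1)=1 ⇒ 39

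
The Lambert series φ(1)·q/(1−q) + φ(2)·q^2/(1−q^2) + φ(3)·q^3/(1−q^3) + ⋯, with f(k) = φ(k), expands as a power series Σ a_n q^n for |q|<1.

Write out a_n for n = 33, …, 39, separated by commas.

q^33  k|33↦φ(k): 33:20 11:10 3:2 1:1  a_33=33
q^34  k|34↦φ(k): 1:1 2:1 17:16 34:16  a_34=34
[q^35] φ(35)=24,φ(7)=6,φ(5)=4,φ(1)=1 ⇒ 35
q^36  k|36↦φ(k): 36:12 18:6 12:4 9:6 6:2 4:2 3:2 2:1 1:1  a_36=36
q^37  k|37↦φ(k): 37:36 1:1  a_37=37
n=38: 1·38 2·19 19·2 38·1  φ→[1+1+18+18]=38
d|39:{1,3,13,39}  Σφ=1+2+12+24=39

33, 34, 35, 36, 37, 38, 39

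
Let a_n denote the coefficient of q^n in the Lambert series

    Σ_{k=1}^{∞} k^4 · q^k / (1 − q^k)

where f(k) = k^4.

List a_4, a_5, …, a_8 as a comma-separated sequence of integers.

q^4  k|4↦f(k): 1:1 2:16 4:256  a_4=273
n=5: 1·5 5·1  f→[1+625]=626
n=6: 6·1 3·2 2·3 1·6  f→[1296+81+16+1]=1394
n=7: 1·7 7·1  f→[1+2401]=2402
d|8:{1,2,4,8}  Σf=1+16+256+4096=4369

273, 626, 1394, 2402, 4369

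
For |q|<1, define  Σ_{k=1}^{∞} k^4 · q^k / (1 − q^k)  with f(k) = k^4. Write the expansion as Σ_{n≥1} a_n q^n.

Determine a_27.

q^27  k|27↦f(k): 27:531441 9:6561 3:81 1:1  a_27=538084

a_27 = 538084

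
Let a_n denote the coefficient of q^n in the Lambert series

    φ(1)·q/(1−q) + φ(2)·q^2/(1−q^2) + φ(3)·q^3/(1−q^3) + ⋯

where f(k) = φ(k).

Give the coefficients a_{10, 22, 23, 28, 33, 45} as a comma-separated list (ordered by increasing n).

q^10  k|10↦φ(k): 10:4 5:4 2:1 1:1  a_10=10
n=22: 1·22 2·11 11·2 22·1  φ→[1+1+10+10]=22
q^23  k|23↦φ(k): 23:22 1:1  a_23=23
[q^28] φ(28)=12,φ(14)=6,φ(7)=6,φ(4)=2,φ(2)=1,φ(1)=1 ⇒ 28
q^33  k|33↦φ(k): 1:1 3:2 11:10 33:20  a_33=33
[q^45] φ(45)=24,φ(15)=8,φ(9)=6,φ(5)=4,φ(3)=2,φ(1)=1 ⇒ 45

10, 22, 23, 28, 33, 45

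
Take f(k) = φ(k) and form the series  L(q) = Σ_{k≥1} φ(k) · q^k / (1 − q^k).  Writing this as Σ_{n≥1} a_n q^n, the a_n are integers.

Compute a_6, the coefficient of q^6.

q^6  k|6↦φ(k): 6:2 3:2 2:1 1:1  a_6=6

a_6 = 6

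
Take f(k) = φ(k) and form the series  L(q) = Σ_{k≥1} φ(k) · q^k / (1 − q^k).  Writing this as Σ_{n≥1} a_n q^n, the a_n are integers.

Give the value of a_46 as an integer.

d|46:{46,23,2,1}  Σφ=22+22+1+1=46

a_46 = 46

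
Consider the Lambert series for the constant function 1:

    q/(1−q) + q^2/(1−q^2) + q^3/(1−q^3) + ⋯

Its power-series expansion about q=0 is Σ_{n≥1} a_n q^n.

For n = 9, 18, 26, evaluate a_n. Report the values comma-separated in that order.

3, 6, 4

q^9  k|9↦f(k): 1:1 3:1 9:1  a_9=3
n=18: 1·18 2·9 3·6 6·3 9·2 18·1  f→[1+1+1+1+1+1]=6
d|26:{26,13,2,1}  Σf=1+1+1+1=4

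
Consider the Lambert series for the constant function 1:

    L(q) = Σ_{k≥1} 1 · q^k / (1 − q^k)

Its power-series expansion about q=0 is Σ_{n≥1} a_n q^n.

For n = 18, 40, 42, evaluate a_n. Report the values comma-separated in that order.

6, 8, 8

q^18  k|18↦f(k): 1:1 2:1 3:1 6:1 9:1 18:1  a_18=6
[q^40] f(40)=1,f(20)=1,f(10)=1,f(8)=1,f(5)=1,f(4)=1,f(2)=1,f(1)=1 ⇒ 8
n=42: 1·42 2·21 3·14 6·7 7·6 14·3 21·2 42·1  f→[1+1+1+1+1+1+1+1]=8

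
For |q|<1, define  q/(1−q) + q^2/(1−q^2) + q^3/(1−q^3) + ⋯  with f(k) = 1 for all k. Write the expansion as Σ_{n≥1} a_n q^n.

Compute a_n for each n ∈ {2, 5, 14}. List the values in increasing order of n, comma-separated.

[q^2] f(1)=1,f(2)=1 ⇒ 2
q^5  k|5↦f(k): 1:1 5:1  a_5=2
d|14:{1,2,7,14}  Σf=1+1+1+1=4

2, 2, 4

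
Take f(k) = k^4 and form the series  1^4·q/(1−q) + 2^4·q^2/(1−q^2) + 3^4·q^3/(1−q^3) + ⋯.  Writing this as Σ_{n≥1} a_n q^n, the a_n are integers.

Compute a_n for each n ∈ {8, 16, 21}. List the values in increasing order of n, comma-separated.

[q^8] f(8)=4096,f(4)=256,f(2)=16,f(1)=1 ⇒ 4369
[q^16] f(16)=65536,f(8)=4096,f(4)=256,f(2)=16,f(1)=1 ⇒ 69905
[q^21] f(21)=194481,f(7)=2401,f(3)=81,f(1)=1 ⇒ 196964

4369, 69905, 196964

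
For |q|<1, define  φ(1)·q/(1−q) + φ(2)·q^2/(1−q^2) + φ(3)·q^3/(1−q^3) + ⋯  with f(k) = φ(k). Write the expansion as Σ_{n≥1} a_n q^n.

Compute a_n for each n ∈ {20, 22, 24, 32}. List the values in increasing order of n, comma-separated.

n=20: 1·20 2·10 4·5 5·4 10·2 20·1  φ→[1+1+2+4+4+8]=20
d|22:{22,11,2,1}  Σφ=10+10+1+1=22
[q^24] φ(1)=1,φ(2)=1,φ(3)=2,φ(4)=2,φ(6)=2,φ(8)=4,φ(12)=4,φ(24)=8 ⇒ 24
d|32:{1,2,4,8,16,32}  Σφ=1+1+2+4+8+16=32

20, 22, 24, 32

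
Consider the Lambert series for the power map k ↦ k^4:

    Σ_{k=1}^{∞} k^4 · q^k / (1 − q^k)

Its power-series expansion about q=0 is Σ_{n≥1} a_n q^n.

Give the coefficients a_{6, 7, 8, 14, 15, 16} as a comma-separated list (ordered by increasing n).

1394, 2402, 4369, 40834, 51332, 69905

n=6: 1·6 2·3 3·2 6·1  f→[1+16+81+1296]=1394
n=7: 1·7 7·1  f→[1+2401]=2402
n=8: 1·8 2·4 4·2 8·1  f→[1+16+256+4096]=4369
d|14:{14,7,2,1}  Σf=38416+2401+16+1=40834
q^15  k|15↦f(k): 15:50625 5:625 3:81 1:1  a_15=51332
d|16:{16,8,4,2,1}  Σf=65536+4096+256+16+1=69905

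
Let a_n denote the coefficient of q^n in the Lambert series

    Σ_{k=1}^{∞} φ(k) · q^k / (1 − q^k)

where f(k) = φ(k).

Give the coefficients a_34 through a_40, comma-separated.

d|34:{34,17,2,1}  Σφ=16+16+1+1=34
n=35: 35·1 7·5 5·7 1·35  φ→[24+6+4+1]=35
q^36  k|36↦φ(k): 36:12 18:6 12:4 9:6 6:2 4:2 3:2 2:1 1:1  a_36=36
d|37:{37,1}  Σφ=36+1=37
n=38: 1·38 2·19 19·2 38·1  φ→[1+1+18+18]=38
d|39:{1,3,13,39}  Σφ=1+2+12+24=39
q^40  k|40↦φ(k): 40:16 20:8 10:4 8:4 5:4 4:2 2:1 1:1  a_40=40

34, 35, 36, 37, 38, 39, 40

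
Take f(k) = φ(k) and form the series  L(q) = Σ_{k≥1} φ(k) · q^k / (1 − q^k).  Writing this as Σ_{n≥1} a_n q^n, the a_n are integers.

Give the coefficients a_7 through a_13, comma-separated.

q^7  k|7↦φ(k): 1:1 7:6  a_7=7
[q^8] φ(8)=4,φ(4)=2,φ(2)=1,φ(1)=1 ⇒ 8
d|9:{9,3,1}  Σφ=6+2+1=9
q^10  k|10↦φ(k): 10:4 5:4 2:1 1:1  a_10=10
n=11: 1·11 11·1  φ→[1+10]=11
n=12: 1·12 2·6 3·4 4·3 6·2 12·1  φ→[1+1+2+2+2+4]=12
n=13: 1·13 13·1  φ→[1+12]=13

7, 8, 9, 10, 11, 12, 13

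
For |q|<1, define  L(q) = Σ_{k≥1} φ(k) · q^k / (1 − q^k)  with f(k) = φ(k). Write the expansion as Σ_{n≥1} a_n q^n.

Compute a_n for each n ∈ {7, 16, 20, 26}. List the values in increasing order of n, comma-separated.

d|7:{1,7}  Σφ=1+6=7
d|16:{16,8,4,2,1}  Σφ=8+4+2+1+1=16
[q^20] φ(1)=1,φ(2)=1,φ(4)=2,φ(5)=4,φ(10)=4,φ(20)=8 ⇒ 20
q^26  k|26↦φ(k): 1:1 2:1 13:12 26:12  a_26=26

7, 16, 20, 26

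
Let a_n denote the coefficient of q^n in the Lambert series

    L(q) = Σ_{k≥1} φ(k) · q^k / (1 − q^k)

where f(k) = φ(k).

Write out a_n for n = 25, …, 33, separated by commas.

n=25: 25·1 5·5 1·25  φ→[20+4+1]=25
d|26:{1,2,13,26}  Σφ=1+1+12+12=26
d|27:{27,9,3,1}  Σφ=18+6+2+1=27
[q^28] φ(28)=12,φ(14)=6,φ(7)=6,φ(4)=2,φ(2)=1,φ(1)=1 ⇒ 28
d|29:{29,1}  Σφ=28+1=29
q^30  k|30↦φ(k): 1:1 2:1 3:2 5:4 6:2 10:4 15:8 30:8  a_30=30
n=31: 31·1 1·31  φ→[30+1]=31
n=32: 1·32 2·16 4·8 8·4 16·2 32·1  φ→[1+1+2+4+8+16]=32
d|33:{33,11,3,1}  Σφ=20+10+2+1=33

25, 26, 27, 28, 29, 30, 31, 32, 33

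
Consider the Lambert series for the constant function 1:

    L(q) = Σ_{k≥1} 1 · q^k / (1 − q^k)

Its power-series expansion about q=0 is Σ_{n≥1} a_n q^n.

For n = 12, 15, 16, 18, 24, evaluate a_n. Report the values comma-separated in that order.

6, 4, 5, 6, 8

d|12:{1,2,3,4,6,12}  Σf=1+1+1+1+1+1=6
q^15  k|15↦f(k): 15:1 5:1 3:1 1:1  a_15=4
d|16:{16,8,4,2,1}  Σf=1+1+1+1+1=5
[q^18] f(1)=1,f(2)=1,f(3)=1,f(6)=1,f(9)=1,f(18)=1 ⇒ 6
d|24:{24,12,8,6,4,3,2,1}  Σf=1+1+1+1+1+1+1+1=8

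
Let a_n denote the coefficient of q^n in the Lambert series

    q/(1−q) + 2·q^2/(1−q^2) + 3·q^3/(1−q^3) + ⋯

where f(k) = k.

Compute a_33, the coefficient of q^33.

a_33 = 48

q^33  k|33↦f(k): 33:33 11:11 3:3 1:1  a_33=48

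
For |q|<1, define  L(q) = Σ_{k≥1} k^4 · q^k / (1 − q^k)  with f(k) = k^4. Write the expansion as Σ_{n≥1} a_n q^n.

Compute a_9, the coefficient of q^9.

d|9:{1,3,9}  Σf=1+81+6561=6643

a_9 = 6643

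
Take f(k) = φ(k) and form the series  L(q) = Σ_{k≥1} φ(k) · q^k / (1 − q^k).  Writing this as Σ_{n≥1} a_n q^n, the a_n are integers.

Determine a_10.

[q^10] φ(1)=1,φ(2)=1,φ(5)=4,φ(10)=4 ⇒ 10

a_10 = 10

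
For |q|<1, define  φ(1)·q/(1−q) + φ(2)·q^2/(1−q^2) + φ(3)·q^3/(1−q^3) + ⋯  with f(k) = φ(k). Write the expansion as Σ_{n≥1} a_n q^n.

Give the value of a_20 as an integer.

q^20  k|20↦φ(k): 1:1 2:1 4:2 5:4 10:4 20:8  a_20=20

a_20 = 20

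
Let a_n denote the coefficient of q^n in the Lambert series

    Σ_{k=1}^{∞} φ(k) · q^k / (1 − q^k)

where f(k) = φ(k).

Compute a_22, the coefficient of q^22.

d|22:{1,2,11,22}  Σφ=1+1+10+10=22

a_22 = 22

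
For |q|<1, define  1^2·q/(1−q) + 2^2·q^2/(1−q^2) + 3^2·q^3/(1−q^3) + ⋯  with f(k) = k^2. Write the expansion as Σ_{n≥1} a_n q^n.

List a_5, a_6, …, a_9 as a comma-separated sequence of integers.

26, 50, 50, 85, 91

d|5:{1,5}  Σf=1+25=26
[q^6] f(6)=36,f(3)=9,f(2)=4,f(1)=1 ⇒ 50
n=7: 7·1 1·7  f→[49+1]=50
d|8:{1,2,4,8}  Σf=1+4+16+64=85
q^9  k|9↦f(k): 1:1 3:9 9:81  a_9=91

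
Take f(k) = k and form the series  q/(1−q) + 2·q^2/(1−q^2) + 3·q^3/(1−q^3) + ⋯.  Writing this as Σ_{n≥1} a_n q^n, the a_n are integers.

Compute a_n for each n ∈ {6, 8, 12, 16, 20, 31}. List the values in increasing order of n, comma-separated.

12, 15, 28, 31, 42, 32

[q^6] f(6)=6,f(3)=3,f(2)=2,f(1)=1 ⇒ 12
[q^8] f(1)=1,f(2)=2,f(4)=4,f(8)=8 ⇒ 15
[q^12] f(12)=12,f(6)=6,f(4)=4,f(3)=3,f(2)=2,f(1)=1 ⇒ 28
[q^16] f(16)=16,f(8)=8,f(4)=4,f(2)=2,f(1)=1 ⇒ 31
n=20: 1·20 2·10 4·5 5·4 10·2 20·1  f→[1+2+4+5+10+20]=42
[q^31] f(1)=1,f(31)=31 ⇒ 32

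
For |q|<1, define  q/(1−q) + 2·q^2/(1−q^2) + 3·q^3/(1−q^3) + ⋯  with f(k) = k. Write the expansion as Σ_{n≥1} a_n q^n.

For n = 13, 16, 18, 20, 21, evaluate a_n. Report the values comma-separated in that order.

[q^13] f(13)=13,f(1)=1 ⇒ 14
[q^16] f(16)=16,f(8)=8,f(4)=4,f(2)=2,f(1)=1 ⇒ 31
[q^18] f(18)=18,f(9)=9,f(6)=6,f(3)=3,f(2)=2,f(1)=1 ⇒ 39
d|20:{20,10,5,4,2,1}  Σf=20+10+5+4+2+1=42
d|21:{1,3,7,21}  Σf=1+3+7+21=32

14, 31, 39, 42, 32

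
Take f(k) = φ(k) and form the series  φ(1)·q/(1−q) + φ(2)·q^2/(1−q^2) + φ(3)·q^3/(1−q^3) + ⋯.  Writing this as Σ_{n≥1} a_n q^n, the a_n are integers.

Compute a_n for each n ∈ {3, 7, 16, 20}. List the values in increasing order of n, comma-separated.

d|3:{3,1}  Σφ=2+1=3
[q^7] φ(7)=6,φ(1)=1 ⇒ 7
n=16: 1·16 2·8 4·4 8·2 16·1  φ→[1+1+2+4+8]=16
q^20  k|20↦φ(k): 20:8 10:4 5:4 4:2 2:1 1:1  a_20=20

3, 7, 16, 20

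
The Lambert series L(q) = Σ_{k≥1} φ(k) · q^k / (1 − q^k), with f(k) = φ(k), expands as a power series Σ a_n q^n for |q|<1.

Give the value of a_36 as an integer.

q^36  k|36↦φ(k): 1:1 2:1 3:2 4:2 6:2 9:6 12:4 18:6 36:12  a_36=36

a_36 = 36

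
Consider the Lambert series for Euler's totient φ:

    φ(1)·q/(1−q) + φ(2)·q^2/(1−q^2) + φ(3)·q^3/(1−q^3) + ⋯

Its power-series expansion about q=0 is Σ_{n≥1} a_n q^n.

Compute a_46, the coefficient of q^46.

n=46: 46·1 23·2 2·23 1·46  φ→[22+22+1+1]=46

a_46 = 46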